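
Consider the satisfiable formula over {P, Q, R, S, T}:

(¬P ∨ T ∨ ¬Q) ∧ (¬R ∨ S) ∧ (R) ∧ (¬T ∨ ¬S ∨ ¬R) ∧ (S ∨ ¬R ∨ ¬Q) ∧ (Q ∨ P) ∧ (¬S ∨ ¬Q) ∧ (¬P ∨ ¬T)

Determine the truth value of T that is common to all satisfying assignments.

False

Suppose T = True.
From the singleton clause (R), R = True.
From the singleton clause (S), S = True.
But (¬S) is also a unit clause — contradiction.
So every satisfying assignment has T = False.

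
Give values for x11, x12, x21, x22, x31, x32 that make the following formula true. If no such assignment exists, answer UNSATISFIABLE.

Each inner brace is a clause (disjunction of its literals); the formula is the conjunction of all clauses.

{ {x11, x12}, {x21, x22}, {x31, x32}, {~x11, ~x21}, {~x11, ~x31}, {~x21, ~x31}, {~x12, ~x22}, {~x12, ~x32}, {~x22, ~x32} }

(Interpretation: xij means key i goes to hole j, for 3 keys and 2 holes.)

UNSATISFIABLE

Branch on x11: set x11 = 1.
Unit clause (~x21) forces x21 = 0.
Unit clause (x22) forces x22 = 1.
Unit clause (~x31) forces x31 = 0.
Unit clause (x32) forces x32 = 1.
But (~x32) is also a unit clause — contradiction.
Undo x11 and try x11 = 0.
Unit clause (x12) forces x12 = 1.
Unit clause (~x22) forces x22 = 0.
Unit clause (x21) forces x21 = 1.
Unit clause (~x31) forces x31 = 0.
Unit clause (x32) forces x32 = 1.
But (~x32) is also a unit clause — contradiction.
Either choice for x11 ends in contradiction.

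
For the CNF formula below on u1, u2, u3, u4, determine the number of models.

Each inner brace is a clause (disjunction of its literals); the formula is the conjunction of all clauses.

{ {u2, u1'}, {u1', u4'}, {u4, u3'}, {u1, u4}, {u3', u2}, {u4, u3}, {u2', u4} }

3

There are 2^4 = 16 truth assignments over (u1, u2, u3, u4).
Check each against the 7 clauses (columns in the order u1, u2, u3, u4):
  F F F F  ✗ fails (u1 + u4)
  F F F T  ✓ satisfies all
  F F T F  ✗ fails (u4 + u3')
  F F T T  ✗ fails (u3' + u2)
  F T F F  ✗ fails (u1 + u4)
  F T F T  ✓ satisfies all
  F T T F  ✗ fails (u4 + u3')
  F T T T  ✓ satisfies all
  T F F F  ✗ fails (u2 + u1')
  T F F T  ✗ fails (u2 + u1')
  T F T F  ✗ fails (u2 + u1')
  T F T T  ✗ fails (u2 + u1')
  T T F F  ✗ fails (u4 + u3)
  T T F T  ✗ fails (u1' + u4')
  T T T F  ✗ fails (u4 + u3')
  T T T T  ✗ fails (u1' + u4')
3 of the 16 rows are models.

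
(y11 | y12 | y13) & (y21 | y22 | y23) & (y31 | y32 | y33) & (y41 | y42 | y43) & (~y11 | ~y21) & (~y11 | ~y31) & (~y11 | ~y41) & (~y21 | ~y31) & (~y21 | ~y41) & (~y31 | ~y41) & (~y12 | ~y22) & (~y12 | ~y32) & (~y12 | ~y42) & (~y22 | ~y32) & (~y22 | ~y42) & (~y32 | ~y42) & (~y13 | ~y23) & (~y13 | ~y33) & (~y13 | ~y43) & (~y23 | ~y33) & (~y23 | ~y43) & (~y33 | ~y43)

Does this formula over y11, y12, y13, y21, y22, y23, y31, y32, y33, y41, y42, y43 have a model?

No

Suppose y11 = 0.
Suppose y12 = 1.
From the singleton clause (~y22), y22 = 0.
From the singleton clause (~y32), y32 = 0.
From the singleton clause (~y42), y42 = 0.
Suppose y21 = 1.
From the singleton clause (~y31), y31 = 0.
From the singleton clause (y33), y33 = 1.
From the singleton clause (~y41), y41 = 0.
From the singleton clause (y43), y43 = 1.
Now (~y43) is unsatisfied and unit — conflict.
So y21 must be the other value — set y21 = 0.
From the singleton clause (y23), y23 = 1.
From the singleton clause (~y13), y13 = 0.
From the singleton clause (~y33), y33 = 0.
From the singleton clause (y31), y31 = 1.
From the singleton clause (~y41), y41 = 0.
From the singleton clause (y43), y43 = 1.
Now (~y43) is unsatisfied and unit — conflict.
Either choice for y21 ends in contradiction.
So y12 must be the other value — set y12 = 0.
From the singleton clause (y13), y13 = 1.
From the singleton clause (~y23), y23 = 0.
From the singleton clause (~y33), y33 = 0.
From the singleton clause (~y43), y43 = 0.
Suppose y21 = 1.
From the singleton clause (~y31), y31 = 0.
From the singleton clause (y32), y32 = 1.
From the singleton clause (~y41), y41 = 0.
From the singleton clause (y42), y42 = 1.
Now (~y42) is unsatisfied and unit — conflict.
So y21 must be the other value — set y21 = 0.
From the singleton clause (y22), y22 = 1.
From the singleton clause (~y32), y32 = 0.
From the singleton clause (y31), y31 = 1.
From the singleton clause (~y41), y41 = 0.
From the singleton clause (y42), y42 = 1.
Now (~y42) is unsatisfied and unit — conflict.
Either choice for y21 ends in contradiction.
Either choice for y12 ends in contradiction.
So y11 must be the other value — set y11 = 1.
From the singleton clause (~y21), y21 = 0.
From the singleton clause (~y31), y31 = 0.
From the singleton clause (~y41), y41 = 0.
Suppose y22 = 1.
From the singleton clause (~y12), y12 = 0.
From the singleton clause (~y32), y32 = 0.
From the singleton clause (y33), y33 = 1.
From the singleton clause (~y42), y42 = 0.
From the singleton clause (y43), y43 = 1.
Now (~y43) is unsatisfied and unit — conflict.
So y22 must be the other value — set y22 = 0.
From the singleton clause (y23), y23 = 1.
From the singleton clause (~y13), y13 = 0.
From the singleton clause (~y33), y33 = 0.
From the singleton clause (y32), y32 = 1.
From the singleton clause (~y12), y12 = 0.
From the singleton clause (~y42), y42 = 0.
From the singleton clause (y43), y43 = 1.
Now (~y43) is unsatisfied and unit — conflict.
Either choice for y22 ends in contradiction.
Either choice for y11 ends in contradiction.
No assignment satisfies every clause.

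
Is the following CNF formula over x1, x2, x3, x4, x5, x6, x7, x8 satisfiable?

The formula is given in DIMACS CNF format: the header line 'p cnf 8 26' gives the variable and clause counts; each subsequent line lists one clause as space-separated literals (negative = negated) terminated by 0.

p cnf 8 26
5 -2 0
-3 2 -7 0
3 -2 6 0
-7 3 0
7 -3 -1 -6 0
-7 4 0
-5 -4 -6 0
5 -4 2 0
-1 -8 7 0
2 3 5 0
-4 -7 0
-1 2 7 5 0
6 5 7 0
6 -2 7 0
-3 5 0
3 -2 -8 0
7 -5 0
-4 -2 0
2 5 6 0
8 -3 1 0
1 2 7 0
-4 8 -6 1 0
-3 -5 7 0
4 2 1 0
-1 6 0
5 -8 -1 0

Unsatisfiable

Suppose x5 = True.
From the singleton clause (x7), x7 = True.
From the singleton clause (x3), x3 = True.
From the singleton clause (x2), x2 = True.
From the singleton clause (x4), x4 = True.
That conflicts with the unit clause (¬x4).
That branch fails; take x5 = False instead.
From the singleton clause (¬x2), x2 = False.
From the singleton clause (¬x4), x4 = False.
From the singleton clause (¬x7), x7 = False.
From the singleton clause (x3), x3 = True.
That conflicts with the unit clause (¬x3).
Both values of x5 lead to a conflict.
No assignment satisfies every clause.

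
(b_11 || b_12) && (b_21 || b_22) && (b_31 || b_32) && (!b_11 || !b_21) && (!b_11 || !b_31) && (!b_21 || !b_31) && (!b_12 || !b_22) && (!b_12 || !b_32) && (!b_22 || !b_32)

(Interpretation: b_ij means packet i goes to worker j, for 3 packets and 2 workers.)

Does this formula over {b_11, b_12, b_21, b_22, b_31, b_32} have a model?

Unsatisfiable

Branch on b_11: set b_11 = true.
The clause (!b_21) is unit, so b_21 = false.
The clause (b_22) is unit, so b_22 = true.
The clause (!b_31) is unit, so b_31 = false.
The clause (b_32) is unit, so b_32 = true.
But (!b_32) is also a unit clause — contradiction.
Undo b_11 and try b_11 = false.
The clause (b_12) is unit, so b_12 = true.
The clause (!b_22) is unit, so b_22 = false.
The clause (b_21) is unit, so b_21 = true.
The clause (!b_31) is unit, so b_31 = false.
The clause (b_32) is unit, so b_32 = true.
But (!b_32) is also a unit clause — contradiction.
Either choice for b_11 ends in contradiction.
No assignment satisfies every clause.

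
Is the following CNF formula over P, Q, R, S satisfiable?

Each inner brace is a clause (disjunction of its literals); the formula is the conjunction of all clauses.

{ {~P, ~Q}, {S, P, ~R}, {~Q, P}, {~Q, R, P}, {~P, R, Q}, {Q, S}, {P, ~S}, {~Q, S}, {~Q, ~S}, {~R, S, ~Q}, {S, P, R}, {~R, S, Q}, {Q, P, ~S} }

Try P = 1.
From the singleton clause (~Q), Q = 0.
From the singleton clause (R), R = 1.
From the singleton clause (S), S = 1.
All clauses are satisfied.
A satisfying assignment: P: 1; Q: 0; R: 1; S: 1.

Yes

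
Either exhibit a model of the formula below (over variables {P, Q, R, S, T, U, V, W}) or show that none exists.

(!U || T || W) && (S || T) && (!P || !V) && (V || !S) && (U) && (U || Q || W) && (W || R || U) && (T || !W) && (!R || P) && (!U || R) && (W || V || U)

P: true, Q: true, R: true, S: false, T: true, U: true, V: false, W: true

From the singleton clause (U), U = true.
From the singleton clause (R), R = true.
From the singleton clause (P), P = true.
From the singleton clause (!V), V = false.
From the singleton clause (!S), S = false.
From the singleton clause (T), T = true.
Every clause is now satisfied; Q, W are unconstrained.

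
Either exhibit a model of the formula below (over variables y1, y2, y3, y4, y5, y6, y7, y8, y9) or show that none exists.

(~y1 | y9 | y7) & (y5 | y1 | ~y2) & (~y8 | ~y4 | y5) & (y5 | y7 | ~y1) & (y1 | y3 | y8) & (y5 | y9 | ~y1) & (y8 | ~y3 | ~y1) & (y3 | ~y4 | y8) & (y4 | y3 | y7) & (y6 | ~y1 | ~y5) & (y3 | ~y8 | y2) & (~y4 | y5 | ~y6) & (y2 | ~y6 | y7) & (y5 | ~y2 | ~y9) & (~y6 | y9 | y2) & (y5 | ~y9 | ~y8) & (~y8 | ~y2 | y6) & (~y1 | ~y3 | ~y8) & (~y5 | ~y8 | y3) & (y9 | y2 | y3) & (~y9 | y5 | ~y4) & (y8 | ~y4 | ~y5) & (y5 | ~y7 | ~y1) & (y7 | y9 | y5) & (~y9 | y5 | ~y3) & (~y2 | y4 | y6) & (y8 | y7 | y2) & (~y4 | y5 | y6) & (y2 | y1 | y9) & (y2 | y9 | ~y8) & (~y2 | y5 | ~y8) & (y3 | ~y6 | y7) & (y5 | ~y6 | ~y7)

y1 ↦ 0,  y2 ↦ 1,  y3 ↦ 1,  y4 ↦ 0,  y5 ↦ 1,  y6 ↦ 1,  y7 ↦ 0,  y8 ↦ 1,  y9 ↦ 1

Branch on y1: set y1 = 0.
Branch on y5: set y5 = 1.
Branch on y3: set y3 = 1.
Branch on y8: set y8 = 1.
Branch on y2: set y2 = 1.
The clause (y6) is unit, so y6 = 1.
No clause remains; y4, y7, y9 are free.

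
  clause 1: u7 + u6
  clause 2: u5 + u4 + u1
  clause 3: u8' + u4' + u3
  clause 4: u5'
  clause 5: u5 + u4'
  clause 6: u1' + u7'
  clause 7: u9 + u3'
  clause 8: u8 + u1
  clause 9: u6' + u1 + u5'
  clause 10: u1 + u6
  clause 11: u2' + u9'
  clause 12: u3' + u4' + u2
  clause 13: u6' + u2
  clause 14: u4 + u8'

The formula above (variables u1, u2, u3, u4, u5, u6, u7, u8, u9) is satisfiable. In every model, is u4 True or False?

Suppose u4 = 1.
Unit clause (u5') forces u5 = 0.
That conflicts with the unit clause (u5).
So every satisfying assignment has u4 = False.

False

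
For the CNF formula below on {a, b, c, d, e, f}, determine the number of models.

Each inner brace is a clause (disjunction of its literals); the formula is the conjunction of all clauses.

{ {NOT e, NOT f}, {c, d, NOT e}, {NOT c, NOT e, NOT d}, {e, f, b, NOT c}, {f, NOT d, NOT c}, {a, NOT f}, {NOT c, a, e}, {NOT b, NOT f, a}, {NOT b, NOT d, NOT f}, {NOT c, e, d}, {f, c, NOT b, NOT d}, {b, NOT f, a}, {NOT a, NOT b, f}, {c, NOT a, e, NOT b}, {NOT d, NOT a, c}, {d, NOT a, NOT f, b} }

There are 2^6 = 64 truth assignments over (a, b, c, d, e, f).
Split on d. With d = true, the clauses containing d are satisfied and NOT d drops from the rest; 3 of the 2^5 = 32 assignments to the other variables satisfy what remains.
With d = false, by the same count on the reduced clause set, 6 assignments work.
Total: 3 + 6 = 9.

9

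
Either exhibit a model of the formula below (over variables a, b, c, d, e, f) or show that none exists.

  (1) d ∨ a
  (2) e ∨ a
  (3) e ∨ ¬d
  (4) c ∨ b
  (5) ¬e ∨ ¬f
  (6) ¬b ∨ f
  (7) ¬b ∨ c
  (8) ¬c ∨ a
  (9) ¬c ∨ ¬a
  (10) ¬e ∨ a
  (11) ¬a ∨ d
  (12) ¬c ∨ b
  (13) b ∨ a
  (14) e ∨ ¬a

UNSATISFIABLE

Suppose d = True.
From the singleton clause (e), e = True.
From the singleton clause (¬f), f = False.
From the singleton clause (¬b), b = False.
From the singleton clause (c), c = True.
That conflicts with the unit clause (¬c).
That branch fails; take d = False instead.
From the singleton clause (a), a = True.
That conflicts with the unit clause (¬a).
Either choice for d ends in contradiction.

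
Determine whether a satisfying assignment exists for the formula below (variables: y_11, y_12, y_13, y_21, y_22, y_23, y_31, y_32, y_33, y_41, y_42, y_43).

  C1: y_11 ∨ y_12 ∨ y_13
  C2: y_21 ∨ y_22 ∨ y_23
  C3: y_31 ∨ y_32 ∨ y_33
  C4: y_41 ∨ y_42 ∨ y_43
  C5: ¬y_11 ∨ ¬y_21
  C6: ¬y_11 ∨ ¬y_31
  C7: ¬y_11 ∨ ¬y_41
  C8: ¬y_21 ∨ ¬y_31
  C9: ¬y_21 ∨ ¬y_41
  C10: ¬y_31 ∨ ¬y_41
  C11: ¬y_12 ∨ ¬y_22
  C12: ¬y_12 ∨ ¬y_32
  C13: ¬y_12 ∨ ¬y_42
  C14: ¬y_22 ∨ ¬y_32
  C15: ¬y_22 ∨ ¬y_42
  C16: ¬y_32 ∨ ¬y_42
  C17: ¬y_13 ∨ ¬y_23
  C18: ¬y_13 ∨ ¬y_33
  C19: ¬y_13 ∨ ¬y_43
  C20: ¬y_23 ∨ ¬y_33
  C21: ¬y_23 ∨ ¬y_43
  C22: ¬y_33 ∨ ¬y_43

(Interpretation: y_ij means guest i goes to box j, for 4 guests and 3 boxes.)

No, unsatisfiable

Branch on y_11: set y_11 = False.
Branch on y_12: set y_12 = True.
Unit clause (¬y_22) forces y_22 = False.
Unit clause (¬y_32) forces y_32 = False.
Unit clause (¬y_42) forces y_42 = False.
Branch on y_21: set y_21 = True.
Unit clause (¬y_31) forces y_31 = False.
Unit clause (y_33) forces y_33 = True.
Unit clause (¬y_41) forces y_41 = False.
Unit clause (y_43) forces y_43 = True.
That conflicts with the unit clause (¬y_43).
So y_21 must be the other value — set y_21 = False.
Unit clause (y_23) forces y_23 = True.
Unit clause (¬y_13) forces y_13 = False.
Unit clause (¬y_33) forces y_33 = False.
Unit clause (y_31) forces y_31 = True.
Unit clause (¬y_41) forces y_41 = False.
Unit clause (y_43) forces y_43 = True.
That conflicts with the unit clause (¬y_43).
Neither y_21 = True nor y_21 = False works.
So y_12 must be the other value — set y_12 = False.
Unit clause (y_13) forces y_13 = True.
Unit clause (¬y_23) forces y_23 = False.
Unit clause (¬y_33) forces y_33 = False.
Unit clause (¬y_43) forces y_43 = False.
Branch on y_21: set y_21 = True.
Unit clause (¬y_31) forces y_31 = False.
Unit clause (y_32) forces y_32 = True.
Unit clause (¬y_41) forces y_41 = False.
Unit clause (y_42) forces y_42 = True.
That conflicts with the unit clause (¬y_42).
So y_21 must be the other value — set y_21 = False.
Unit clause (y_22) forces y_22 = True.
Unit clause (¬y_32) forces y_32 = False.
Unit clause (y_31) forces y_31 = True.
Unit clause (¬y_41) forces y_41 = False.
Unit clause (y_42) forces y_42 = True.
That conflicts with the unit clause (¬y_42).
Neither y_21 = True nor y_21 = False works.
Neither y_12 = True nor y_12 = False works.
So y_11 must be the other value — set y_11 = True.
Unit clause (¬y_21) forces y_21 = False.
Unit clause (¬y_31) forces y_31 = False.
Unit clause (¬y_41) forces y_41 = False.
Branch on y_22: set y_22 = True.
Unit clause (¬y_12) forces y_12 = False.
Unit clause (¬y_32) forces y_32 = False.
Unit clause (y_33) forces y_33 = True.
Unit clause (¬y_42) forces y_42 = False.
Unit clause (y_43) forces y_43 = True.
That conflicts with the unit clause (¬y_43).
So y_22 must be the other value — set y_22 = False.
Unit clause (y_23) forces y_23 = True.
Unit clause (¬y_13) forces y_13 = False.
Unit clause (¬y_33) forces y_33 = False.
Unit clause (y_32) forces y_32 = True.
Unit clause (¬y_12) forces y_12 = False.
Unit clause (¬y_42) forces y_42 = False.
Unit clause (y_43) forces y_43 = True.
That conflicts with the unit clause (¬y_43).
Neither y_22 = True nor y_22 = False works.
Neither y_11 = True nor y_11 = False works.
No assignment satisfies every clause.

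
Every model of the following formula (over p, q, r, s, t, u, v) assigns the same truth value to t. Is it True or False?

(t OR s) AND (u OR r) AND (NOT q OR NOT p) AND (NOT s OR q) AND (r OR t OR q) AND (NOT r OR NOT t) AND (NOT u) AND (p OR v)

Suppose t = true.
From the singleton clause (NOT r), r = false.
From the singleton clause (u), u = true.
That conflicts with the unit clause (NOT u).
So every satisfying assignment has t = False.

False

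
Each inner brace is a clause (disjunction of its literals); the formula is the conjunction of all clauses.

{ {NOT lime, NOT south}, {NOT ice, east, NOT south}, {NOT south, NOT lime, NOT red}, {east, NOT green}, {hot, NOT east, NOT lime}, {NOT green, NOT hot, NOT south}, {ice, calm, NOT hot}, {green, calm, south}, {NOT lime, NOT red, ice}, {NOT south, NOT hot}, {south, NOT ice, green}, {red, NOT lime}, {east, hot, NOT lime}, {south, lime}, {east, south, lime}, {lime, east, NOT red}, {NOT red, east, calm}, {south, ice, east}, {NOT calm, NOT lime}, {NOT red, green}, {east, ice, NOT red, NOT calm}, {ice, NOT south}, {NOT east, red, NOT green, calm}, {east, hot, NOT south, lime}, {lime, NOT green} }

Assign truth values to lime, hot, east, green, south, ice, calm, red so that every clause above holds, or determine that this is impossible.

Case lime = true:
The clause (NOT south) is unit, so south = false.
The clause (red) is unit, so red = true.
The clause (ice) is unit, so ice = true.
The clause (green) is unit, so green = true.
The clause (east) is unit, so east = true.
The clause (hot) is unit, so hot = true.
The clause (NOT calm) is unit, so calm = false.
Every clause now holds.

lime ↦ true, hot ↦ true, east ↦ true, green ↦ true, south ↦ false, ice ↦ true, calm ↦ false, red ↦ true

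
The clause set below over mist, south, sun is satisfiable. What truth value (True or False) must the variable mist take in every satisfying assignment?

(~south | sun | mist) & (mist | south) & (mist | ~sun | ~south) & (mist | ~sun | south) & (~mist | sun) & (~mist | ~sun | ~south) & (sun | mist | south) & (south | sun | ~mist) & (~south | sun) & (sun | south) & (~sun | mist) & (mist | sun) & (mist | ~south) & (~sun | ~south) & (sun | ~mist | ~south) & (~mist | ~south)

True

Suppose mist = 0.
Unit clause (south) forces south = 1.
Now (~south) is unsatisfied and unit — conflict.
So every satisfying assignment has mist = True.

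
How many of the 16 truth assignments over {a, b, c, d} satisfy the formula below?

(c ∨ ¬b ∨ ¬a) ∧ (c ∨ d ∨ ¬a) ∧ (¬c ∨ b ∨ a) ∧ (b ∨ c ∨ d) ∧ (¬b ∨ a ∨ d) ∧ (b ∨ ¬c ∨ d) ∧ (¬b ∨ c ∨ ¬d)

6

There are 2^4 = 16 truth assignments over (a, b, c, d).
Split on b. With b = True, the clauses containing b are satisfied and ¬b drops from the rest; 3 of the 2^3 = 8 assignments to the other variables satisfy what remains.
With b = False, by the same count on the reduced clause set, 3 assignments work.
Total: 3 + 3 = 6.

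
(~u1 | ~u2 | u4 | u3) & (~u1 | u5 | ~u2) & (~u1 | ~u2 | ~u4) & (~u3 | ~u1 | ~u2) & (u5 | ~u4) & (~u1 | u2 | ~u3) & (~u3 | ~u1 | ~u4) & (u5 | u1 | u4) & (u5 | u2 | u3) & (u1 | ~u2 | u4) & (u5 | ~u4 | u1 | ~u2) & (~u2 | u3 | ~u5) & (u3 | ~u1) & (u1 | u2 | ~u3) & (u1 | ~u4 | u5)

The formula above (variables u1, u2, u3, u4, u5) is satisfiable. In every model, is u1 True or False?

Suppose u1 = 1.
From the singleton clause (u3), u3 = 1.
From the singleton clause (~u2), u2 = 0.
That conflicts with the unit clause (u2).
So every satisfying assignment has u1 = False.

False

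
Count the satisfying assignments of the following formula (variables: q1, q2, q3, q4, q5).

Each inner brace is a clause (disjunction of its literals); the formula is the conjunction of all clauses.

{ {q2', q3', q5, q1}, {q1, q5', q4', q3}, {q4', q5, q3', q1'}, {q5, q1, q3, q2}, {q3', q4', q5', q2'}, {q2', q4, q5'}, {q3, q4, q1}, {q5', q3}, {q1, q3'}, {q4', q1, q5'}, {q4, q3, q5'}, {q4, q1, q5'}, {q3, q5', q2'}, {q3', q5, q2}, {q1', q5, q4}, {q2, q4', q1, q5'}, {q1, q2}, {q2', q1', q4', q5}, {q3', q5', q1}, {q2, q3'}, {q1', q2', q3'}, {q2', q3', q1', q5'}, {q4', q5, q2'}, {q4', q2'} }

1

There are 2^5 = 32 truth assignments over (q1, q2, q3, q4, q5).
Split on q3. With q3 = 1, the clauses containing q3 are satisfied and q3' drops from the rest; 0 of the 2^4 = 16 assignments to the other variables satisfy what remains.
With q3 = 0, by the same count on the reduced clause set, 1 assignment works.
Total: 0 + 1 = 1.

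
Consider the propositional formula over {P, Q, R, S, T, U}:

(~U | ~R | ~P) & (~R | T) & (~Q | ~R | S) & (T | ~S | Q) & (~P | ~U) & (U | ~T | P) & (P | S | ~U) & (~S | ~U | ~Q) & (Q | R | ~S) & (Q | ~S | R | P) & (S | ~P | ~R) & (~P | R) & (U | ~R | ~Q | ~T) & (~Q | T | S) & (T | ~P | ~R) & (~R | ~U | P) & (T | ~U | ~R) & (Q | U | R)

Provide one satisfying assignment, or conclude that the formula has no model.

Try R = 0.
(~P) alone gives P = 0.
Try U = 0.
(~T) alone gives T = 0.
(Q) alone gives Q = 1.
(S) alone gives S = 1.
This assignment satisfies each clause.

P ↦ 0; Q ↦ 1; R ↦ 0; S ↦ 1; T ↦ 0; U ↦ 0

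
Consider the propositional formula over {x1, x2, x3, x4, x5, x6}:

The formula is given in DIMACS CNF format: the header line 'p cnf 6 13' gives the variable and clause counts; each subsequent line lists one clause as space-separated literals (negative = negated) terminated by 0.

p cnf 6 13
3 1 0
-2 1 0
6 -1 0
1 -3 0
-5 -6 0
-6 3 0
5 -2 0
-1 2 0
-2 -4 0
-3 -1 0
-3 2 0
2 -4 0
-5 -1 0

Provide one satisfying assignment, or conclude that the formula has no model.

UNSATISFIABLE

Try x3 = True.
From the singleton clause (x1), x1 = True.
That conflicts with the unit clause (¬x1).
Backtrack on x3: now try x3 = False.
From the singleton clause (x1), x1 = True.
From the singleton clause (x6), x6 = True.
That conflicts with the unit clause (¬x6).
Either choice for x3 ends in contradiction.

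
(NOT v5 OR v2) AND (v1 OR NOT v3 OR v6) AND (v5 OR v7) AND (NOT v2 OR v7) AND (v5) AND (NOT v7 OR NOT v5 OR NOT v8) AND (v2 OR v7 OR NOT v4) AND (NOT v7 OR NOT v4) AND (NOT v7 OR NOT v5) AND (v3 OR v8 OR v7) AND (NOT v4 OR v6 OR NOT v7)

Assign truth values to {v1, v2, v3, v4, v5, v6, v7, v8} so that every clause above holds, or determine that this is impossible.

The clause (v5) is unit, so v5 = true.
The clause (v2) is unit, so v2 = true.
The clause (v7) is unit, so v7 = true.
That conflicts with the unit clause (NOT v7).

UNSATISFIABLE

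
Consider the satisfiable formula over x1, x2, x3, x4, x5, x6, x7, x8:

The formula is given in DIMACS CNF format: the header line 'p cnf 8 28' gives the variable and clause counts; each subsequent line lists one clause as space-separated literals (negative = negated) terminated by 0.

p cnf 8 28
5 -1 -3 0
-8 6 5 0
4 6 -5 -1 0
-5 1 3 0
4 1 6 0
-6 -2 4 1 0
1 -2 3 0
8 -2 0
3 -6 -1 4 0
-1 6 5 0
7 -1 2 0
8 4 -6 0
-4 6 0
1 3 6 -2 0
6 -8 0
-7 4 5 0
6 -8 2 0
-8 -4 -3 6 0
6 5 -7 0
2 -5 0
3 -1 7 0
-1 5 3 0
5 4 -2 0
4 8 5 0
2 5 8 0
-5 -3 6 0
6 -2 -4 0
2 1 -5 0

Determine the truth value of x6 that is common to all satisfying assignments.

Suppose x6 = False.
The clause (¬x4) is unit, so x4 = False.
The clause (x1) is unit, so x1 = True.
The clause (¬x5) is unit, so x5 = False.
That conflicts with the unit clause (x5).
So every satisfying assignment has x6 = True.

True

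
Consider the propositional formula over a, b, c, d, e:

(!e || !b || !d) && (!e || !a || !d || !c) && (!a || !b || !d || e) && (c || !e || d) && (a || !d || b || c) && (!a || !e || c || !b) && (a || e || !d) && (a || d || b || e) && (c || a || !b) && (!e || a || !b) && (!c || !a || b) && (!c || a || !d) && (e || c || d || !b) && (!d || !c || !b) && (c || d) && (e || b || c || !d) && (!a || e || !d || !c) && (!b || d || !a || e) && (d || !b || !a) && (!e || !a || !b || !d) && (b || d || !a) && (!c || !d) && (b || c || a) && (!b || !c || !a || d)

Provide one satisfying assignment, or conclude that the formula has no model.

a: true,  b: false,  c: false,  d: true,  e: true

Suppose c = false.
(d) alone gives d = true.
Suppose e = true.
(!b) alone gives b = false.
(a) alone gives a = true.
All clauses are satisfied.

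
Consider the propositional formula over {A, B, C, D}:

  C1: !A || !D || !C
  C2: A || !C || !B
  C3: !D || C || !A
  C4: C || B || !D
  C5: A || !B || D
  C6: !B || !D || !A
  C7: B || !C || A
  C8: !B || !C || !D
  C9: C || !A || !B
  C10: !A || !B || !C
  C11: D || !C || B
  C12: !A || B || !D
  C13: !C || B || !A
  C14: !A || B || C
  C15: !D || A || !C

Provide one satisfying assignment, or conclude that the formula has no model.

A ↦ false; B ↦ true; C ↦ false; D ↦ true

Suppose A = false.
Suppose C = false.
Suppose B = true.
(D) alone gives D = true.
This assignment satisfies each clause.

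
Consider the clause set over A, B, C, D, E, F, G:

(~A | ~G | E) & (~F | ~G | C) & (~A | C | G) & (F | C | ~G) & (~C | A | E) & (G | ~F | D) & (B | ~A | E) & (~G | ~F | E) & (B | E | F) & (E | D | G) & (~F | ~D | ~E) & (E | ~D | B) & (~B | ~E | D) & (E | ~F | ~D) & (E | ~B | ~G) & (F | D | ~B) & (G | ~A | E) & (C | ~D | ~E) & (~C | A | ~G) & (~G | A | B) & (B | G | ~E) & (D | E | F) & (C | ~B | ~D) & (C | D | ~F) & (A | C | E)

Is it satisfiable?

Yes, satisfiable

Try A = 1.
Try G = 1.
The clause (E) is unit, so E = 1.
Try F = 0.
The clause (C) is unit, so C = 1.
Try B = 0.
Every clause is now satisfied; D is unconstrained.
A satisfying assignment: A: 1,  B: 0,  C: 1,  D: 0,  E: 1,  F: 0,  G: 1.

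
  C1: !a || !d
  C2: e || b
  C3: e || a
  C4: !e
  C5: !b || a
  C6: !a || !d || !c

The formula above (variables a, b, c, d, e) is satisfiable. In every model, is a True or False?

Suppose a = false.
The clause (e) is unit, so e = true.
But (!e) is also a unit clause — contradiction.
So every satisfying assignment has a = True.

True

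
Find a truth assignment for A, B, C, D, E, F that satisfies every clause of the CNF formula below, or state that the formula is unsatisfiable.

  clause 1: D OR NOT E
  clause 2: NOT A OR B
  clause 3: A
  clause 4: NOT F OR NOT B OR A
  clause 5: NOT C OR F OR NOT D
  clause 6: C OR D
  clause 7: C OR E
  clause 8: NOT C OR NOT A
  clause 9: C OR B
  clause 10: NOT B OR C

UNSATISFIABLE

(A) alone gives A = true.
(B) alone gives B = true.
(NOT C) alone gives C = false.
That conflicts with the unit clause (C).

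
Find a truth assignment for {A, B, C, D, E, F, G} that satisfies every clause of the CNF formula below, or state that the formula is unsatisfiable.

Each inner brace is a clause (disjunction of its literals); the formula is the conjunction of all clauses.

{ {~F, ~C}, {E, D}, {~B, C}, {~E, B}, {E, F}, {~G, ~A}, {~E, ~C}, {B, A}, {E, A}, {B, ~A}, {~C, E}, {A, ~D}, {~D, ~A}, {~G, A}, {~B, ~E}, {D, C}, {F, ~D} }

Case F = 0:
Unit clause (E) forces E = 1.
Unit clause (B) forces B = 1.
That conflicts with the unit clause (~B).
So F must be the other value — set F = 1.
Unit clause (~C) forces C = 0.
Unit clause (~B) forces B = 0.
Unit clause (~E) forces E = 0.
Unit clause (D) forces D = 1.
Unit clause (A) forces A = 1.
That conflicts with the unit clause (~A).
Both values of F lead to a conflict.

UNSATISFIABLE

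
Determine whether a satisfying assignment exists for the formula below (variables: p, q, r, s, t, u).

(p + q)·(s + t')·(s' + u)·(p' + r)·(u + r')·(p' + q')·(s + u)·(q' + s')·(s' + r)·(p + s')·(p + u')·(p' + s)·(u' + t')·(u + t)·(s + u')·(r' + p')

Suppose p = 1.
Unit clause (r) forces r = 1.
But (r') is also a unit clause — contradiction.
That branch fails; take p = 0 instead.
Unit clause (q) forces q = 1.
Unit clause (s') forces s = 0.
Unit clause (t') forces t = 0.
Unit clause (u) forces u = 1.
But (u') is also a unit clause — contradiction.
Both values of p lead to a conflict.
No assignment satisfies every clause.

No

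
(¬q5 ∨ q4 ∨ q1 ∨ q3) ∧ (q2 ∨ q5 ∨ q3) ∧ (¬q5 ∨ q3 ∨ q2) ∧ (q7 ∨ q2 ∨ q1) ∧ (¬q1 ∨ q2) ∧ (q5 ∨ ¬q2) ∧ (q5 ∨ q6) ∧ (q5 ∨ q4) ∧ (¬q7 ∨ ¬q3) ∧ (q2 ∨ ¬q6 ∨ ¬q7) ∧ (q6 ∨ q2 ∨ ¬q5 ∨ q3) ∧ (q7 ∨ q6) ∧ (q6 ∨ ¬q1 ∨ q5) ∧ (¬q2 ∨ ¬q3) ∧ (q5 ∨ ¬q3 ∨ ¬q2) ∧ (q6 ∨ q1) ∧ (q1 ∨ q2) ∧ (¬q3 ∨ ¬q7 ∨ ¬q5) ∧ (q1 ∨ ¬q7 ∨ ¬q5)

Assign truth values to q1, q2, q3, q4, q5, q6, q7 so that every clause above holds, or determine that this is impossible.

Try q1 = False.
From the singleton clause (q6), q6 = True.
From the singleton clause (q2), q2 = True.
From the singleton clause (q5), q5 = True.
From the singleton clause (¬q3), q3 = False.
From the singleton clause (q4), q4 = True.
From the singleton clause (¬q7), q7 = False.
Every clause now holds.

q1 ↦ False,  q2 ↦ True,  q3 ↦ False,  q4 ↦ True,  q5 ↦ True,  q6 ↦ True,  q7 ↦ False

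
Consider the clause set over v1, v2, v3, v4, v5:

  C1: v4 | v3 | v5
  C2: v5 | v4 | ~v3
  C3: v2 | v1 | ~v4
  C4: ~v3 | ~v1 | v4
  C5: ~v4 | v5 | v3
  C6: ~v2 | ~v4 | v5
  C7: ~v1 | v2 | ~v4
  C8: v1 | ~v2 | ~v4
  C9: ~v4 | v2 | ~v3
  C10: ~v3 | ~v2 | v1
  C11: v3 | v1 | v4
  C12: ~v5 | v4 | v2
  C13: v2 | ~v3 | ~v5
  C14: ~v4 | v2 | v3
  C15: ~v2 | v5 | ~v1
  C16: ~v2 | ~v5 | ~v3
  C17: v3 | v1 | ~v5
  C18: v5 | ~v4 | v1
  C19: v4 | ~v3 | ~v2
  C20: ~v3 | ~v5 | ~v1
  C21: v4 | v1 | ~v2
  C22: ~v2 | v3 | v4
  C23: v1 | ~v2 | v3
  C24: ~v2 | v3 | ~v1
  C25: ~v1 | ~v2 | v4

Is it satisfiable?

Case v4 = 1:
Case v2 = 1:
Unit clause (v5) forces v5 = 1.
Unit clause (v1) forces v1 = 1.
Unit clause (~v3) forces v3 = 0.
That conflicts with the unit clause (v3).
Backtrack on v2: now try v2 = 0.
Unit clause (v1) forces v1 = 1.
That conflicts with the unit clause (~v1).
Both values of v2 lead to a conflict.
Backtrack on v4: now try v4 = 0.
Case v3 = 1:
Unit clause (v5) forces v5 = 1.
Unit clause (~v1) forces v1 = 0.
Unit clause (~v2) forces v2 = 0.
That conflicts with the unit clause (v2).
Backtrack on v3: now try v3 = 0.
Unit clause (v5) forces v5 = 1.
Unit clause (v1) forces v1 = 1.
Unit clause (v2) forces v2 = 1.
That conflicts with the unit clause (~v2).
Both values of v3 lead to a conflict.
Both values of v4 lead to a conflict.
No assignment satisfies every clause.

No, unsatisfiable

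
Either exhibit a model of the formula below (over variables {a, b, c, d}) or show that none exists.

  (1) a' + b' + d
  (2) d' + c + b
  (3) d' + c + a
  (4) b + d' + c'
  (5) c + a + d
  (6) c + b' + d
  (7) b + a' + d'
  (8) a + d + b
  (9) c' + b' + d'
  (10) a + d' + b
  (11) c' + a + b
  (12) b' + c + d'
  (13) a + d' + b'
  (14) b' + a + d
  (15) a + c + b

a ↦ 1, b ↦ 0, c ↦ 0, d ↦ 0

Case a = 1:
Case b = 0:
From the singleton clause (d'), d = 0.
Every clause is now satisfied; c is unconstrained.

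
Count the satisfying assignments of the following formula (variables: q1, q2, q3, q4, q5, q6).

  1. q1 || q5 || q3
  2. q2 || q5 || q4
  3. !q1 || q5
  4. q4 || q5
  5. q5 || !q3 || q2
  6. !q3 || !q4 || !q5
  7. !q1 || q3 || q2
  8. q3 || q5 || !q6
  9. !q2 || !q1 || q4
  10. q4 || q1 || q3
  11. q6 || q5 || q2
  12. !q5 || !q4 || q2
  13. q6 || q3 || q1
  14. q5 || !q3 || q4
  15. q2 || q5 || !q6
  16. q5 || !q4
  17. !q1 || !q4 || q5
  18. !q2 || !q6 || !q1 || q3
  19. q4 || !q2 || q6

7

There are 2^6 = 64 truth assignments over (q1, q2, q3, q4, q5, q6).
Split on q4. With q4 = true, the clauses containing q4 are satisfied and !q4 drops from the rest; 2 of the 2^5 = 32 assignments to the other variables satisfy what remains.
With q4 = false, by the same count on the reduced clause set, 5 assignments work.
(One model: q1=F, q2=F, q3=T, q4=F, q5=T, q6=F.)
Total: 2 + 5 = 7.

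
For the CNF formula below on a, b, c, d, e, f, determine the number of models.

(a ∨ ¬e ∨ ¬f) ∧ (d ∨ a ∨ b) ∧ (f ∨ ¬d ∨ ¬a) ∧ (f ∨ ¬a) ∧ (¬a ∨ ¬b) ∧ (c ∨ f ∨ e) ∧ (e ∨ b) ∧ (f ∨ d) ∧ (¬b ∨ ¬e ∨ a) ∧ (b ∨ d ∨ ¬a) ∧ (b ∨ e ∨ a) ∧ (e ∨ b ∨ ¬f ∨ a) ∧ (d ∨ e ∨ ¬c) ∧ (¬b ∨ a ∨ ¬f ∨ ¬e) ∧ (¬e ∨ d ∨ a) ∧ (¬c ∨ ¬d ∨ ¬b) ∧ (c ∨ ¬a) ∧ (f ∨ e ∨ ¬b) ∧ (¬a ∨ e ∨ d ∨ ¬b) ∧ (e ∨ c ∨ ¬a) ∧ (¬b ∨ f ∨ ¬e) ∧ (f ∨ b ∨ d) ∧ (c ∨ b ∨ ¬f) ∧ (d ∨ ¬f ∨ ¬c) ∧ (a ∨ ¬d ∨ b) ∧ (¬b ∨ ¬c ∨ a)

3

There are 2^6 = 64 truth assignments over (a, b, c, d, e, f).
Split on e. With e = True, the clauses containing e are satisfied and ¬e drops from the rest; 1 of the 2^5 = 32 assignments to the other variables satisfy what remains.
With e = False, by the same count on the reduced clause set, 2 assignments work.
Total: 1 + 2 = 3.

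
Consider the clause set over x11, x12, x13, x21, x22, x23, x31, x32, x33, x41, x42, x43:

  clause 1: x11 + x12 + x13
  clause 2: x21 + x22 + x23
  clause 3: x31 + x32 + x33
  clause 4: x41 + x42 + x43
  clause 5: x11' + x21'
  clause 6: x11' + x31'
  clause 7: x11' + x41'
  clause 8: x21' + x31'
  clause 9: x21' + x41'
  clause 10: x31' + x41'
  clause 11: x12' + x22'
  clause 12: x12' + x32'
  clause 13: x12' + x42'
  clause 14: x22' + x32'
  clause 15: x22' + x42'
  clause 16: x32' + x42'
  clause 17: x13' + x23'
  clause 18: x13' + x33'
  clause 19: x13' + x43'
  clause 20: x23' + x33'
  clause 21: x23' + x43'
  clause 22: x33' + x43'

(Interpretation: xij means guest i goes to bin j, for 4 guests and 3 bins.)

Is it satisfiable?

No

Suppose x11 = 0.
Suppose x12 = 1.
The clause (x22') is unit, so x22 = 0.
The clause (x32') is unit, so x32 = 0.
The clause (x42') is unit, so x42 = 0.
Suppose x21 = 1.
The clause (x31') is unit, so x31 = 0.
The clause (x33) is unit, so x33 = 1.
The clause (x41') is unit, so x41 = 0.
The clause (x43) is unit, so x43 = 1.
Now (x43') is unsatisfied and unit — conflict.
Undo x21 and try x21 = 0.
The clause (x23) is unit, so x23 = 1.
The clause (x13') is unit, so x13 = 0.
The clause (x33') is unit, so x33 = 0.
The clause (x31) is unit, so x31 = 1.
The clause (x41') is unit, so x41 = 0.
The clause (x43) is unit, so x43 = 1.
Now (x43') is unsatisfied and unit — conflict.
Either choice for x21 ends in contradiction.
Undo x12 and try x12 = 0.
The clause (x13) is unit, so x13 = 1.
The clause (x23') is unit, so x23 = 0.
The clause (x33') is unit, so x33 = 0.
The clause (x43') is unit, so x43 = 0.
Suppose x21 = 1.
The clause (x31') is unit, so x31 = 0.
The clause (x32) is unit, so x32 = 1.
The clause (x41') is unit, so x41 = 0.
The clause (x42) is unit, so x42 = 1.
Now (x42') is unsatisfied and unit — conflict.
Undo x21 and try x21 = 0.
The clause (x22) is unit, so x22 = 1.
The clause (x32') is unit, so x32 = 0.
The clause (x31) is unit, so x31 = 1.
The clause (x41') is unit, so x41 = 0.
The clause (x42) is unit, so x42 = 1.
Now (x42') is unsatisfied and unit — conflict.
Either choice for x21 ends in contradiction.
Either choice for x12 ends in contradiction.
Undo x11 and try x11 = 1.
The clause (x21') is unit, so x21 = 0.
The clause (x31') is unit, so x31 = 0.
The clause (x41') is unit, so x41 = 0.
Suppose x22 = 1.
The clause (x12') is unit, so x12 = 0.
The clause (x32') is unit, so x32 = 0.
The clause (x33) is unit, so x33 = 1.
The clause (x42') is unit, so x42 = 0.
The clause (x43) is unit, so x43 = 1.
Now (x43') is unsatisfied and unit — conflict.
Undo x22 and try x22 = 0.
The clause (x23) is unit, so x23 = 1.
The clause (x13') is unit, so x13 = 0.
The clause (x33') is unit, so x33 = 0.
The clause (x32) is unit, so x32 = 1.
The clause (x12') is unit, so x12 = 0.
The clause (x42') is unit, so x42 = 0.
The clause (x43) is unit, so x43 = 1.
Now (x43') is unsatisfied and unit — conflict.
Either choice for x22 ends in contradiction.
Either choice for x11 ends in contradiction.
No assignment satisfies every clause.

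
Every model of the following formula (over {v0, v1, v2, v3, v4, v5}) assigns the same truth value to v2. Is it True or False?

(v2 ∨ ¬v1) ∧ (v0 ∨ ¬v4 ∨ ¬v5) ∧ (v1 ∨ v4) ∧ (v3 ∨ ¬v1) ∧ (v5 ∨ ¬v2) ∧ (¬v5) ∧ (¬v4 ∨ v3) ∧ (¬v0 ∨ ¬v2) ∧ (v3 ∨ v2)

Suppose v2 = True.
Unit clause (v5) forces v5 = True.
But (¬v5) is also a unit clause — contradiction.
So every satisfying assignment has v2 = False.

False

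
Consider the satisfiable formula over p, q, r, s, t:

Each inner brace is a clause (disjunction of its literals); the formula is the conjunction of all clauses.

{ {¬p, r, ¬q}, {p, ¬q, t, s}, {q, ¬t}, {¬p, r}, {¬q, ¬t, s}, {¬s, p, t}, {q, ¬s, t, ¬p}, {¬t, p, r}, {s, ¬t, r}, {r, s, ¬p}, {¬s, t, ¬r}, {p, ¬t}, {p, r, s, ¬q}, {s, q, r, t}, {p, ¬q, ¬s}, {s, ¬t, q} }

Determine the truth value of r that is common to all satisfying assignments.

True

Suppose r = False.
(¬p) alone gives p = False.
(¬t) alone gives t = False.
(¬s) alone gives s = False.
(¬q) alone gives q = False.
That conflicts with the unit clause (q).
So every satisfying assignment has r = True.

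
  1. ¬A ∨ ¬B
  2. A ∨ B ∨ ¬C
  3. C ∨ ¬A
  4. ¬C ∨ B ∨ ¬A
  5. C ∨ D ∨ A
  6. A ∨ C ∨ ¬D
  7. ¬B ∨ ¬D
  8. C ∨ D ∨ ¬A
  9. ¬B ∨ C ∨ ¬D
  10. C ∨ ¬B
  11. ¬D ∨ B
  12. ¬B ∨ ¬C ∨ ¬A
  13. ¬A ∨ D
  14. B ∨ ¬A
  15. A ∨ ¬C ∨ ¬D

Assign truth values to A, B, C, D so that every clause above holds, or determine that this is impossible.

Branch on A: set A = False.
Branch on B: set B = True.
(¬D) alone gives D = False.
(C) alone gives C = True.
Every clause now holds.

A ↦ False,  B ↦ True,  C ↦ True,  D ↦ False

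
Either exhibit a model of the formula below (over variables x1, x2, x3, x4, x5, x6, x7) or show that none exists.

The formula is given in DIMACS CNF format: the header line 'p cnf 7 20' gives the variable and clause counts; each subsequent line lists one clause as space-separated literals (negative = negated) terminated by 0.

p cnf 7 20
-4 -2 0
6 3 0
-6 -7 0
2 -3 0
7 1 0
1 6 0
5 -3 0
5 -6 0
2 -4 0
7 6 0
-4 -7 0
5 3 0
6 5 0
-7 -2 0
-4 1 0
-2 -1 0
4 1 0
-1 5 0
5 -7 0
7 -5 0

Try x4 = False.
Unit clause (x1) forces x1 = True.
Unit clause (¬x2) forces x2 = False.
Unit clause (¬x3) forces x3 = False.
Unit clause (x6) forces x6 = True.
Unit clause (¬x7) forces x7 = False.
Unit clause (x5) forces x5 = True.
That conflicts with the unit clause (¬x5).
Backtrack on x4: now try x4 = True.
Unit clause (¬x2) forces x2 = False.
That conflicts with the unit clause (x2).
Either choice for x4 ends in contradiction.

UNSATISFIABLE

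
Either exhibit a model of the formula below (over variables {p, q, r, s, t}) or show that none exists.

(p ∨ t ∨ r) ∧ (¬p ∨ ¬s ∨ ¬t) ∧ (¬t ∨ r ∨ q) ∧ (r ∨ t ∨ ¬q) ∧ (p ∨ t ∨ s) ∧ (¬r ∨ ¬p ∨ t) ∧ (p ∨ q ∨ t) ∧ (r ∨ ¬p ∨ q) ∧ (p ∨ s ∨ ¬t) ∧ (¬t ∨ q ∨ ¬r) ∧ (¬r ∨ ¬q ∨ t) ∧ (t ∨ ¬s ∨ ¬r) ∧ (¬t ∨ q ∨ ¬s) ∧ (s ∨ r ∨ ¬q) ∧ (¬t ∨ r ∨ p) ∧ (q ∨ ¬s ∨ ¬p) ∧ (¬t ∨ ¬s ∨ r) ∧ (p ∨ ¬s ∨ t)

Branch on p: set p = False.
Branch on t: set t = True.
From the singleton clause (s), s = True.
From the singleton clause (q), q = True.
From the singleton clause (r), r = True.
All clauses are satisfied.

p=False,  q=True,  r=True,  s=True,  t=True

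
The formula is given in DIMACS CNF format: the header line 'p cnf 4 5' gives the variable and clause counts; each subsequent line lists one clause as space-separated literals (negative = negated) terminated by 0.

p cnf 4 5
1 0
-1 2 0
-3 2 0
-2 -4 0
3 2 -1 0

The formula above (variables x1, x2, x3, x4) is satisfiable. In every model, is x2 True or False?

True

Suppose x2 = False.
Unit clause (x1) forces x1 = True.
That conflicts with the unit clause (¬x1).
So every satisfying assignment has x2 = True.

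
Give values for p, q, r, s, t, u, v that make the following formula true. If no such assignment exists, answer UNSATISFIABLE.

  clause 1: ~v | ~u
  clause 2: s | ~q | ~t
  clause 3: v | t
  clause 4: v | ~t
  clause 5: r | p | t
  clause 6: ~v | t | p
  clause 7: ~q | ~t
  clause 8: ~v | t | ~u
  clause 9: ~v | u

Try v = 0.
(t) alone gives t = 1.
Now (~t) is unsatisfied and unit — conflict.
So v must be the other value — set v = 1.
(~u) alone gives u = 0.
Now (u) is unsatisfied and unit — conflict.
Both values of v lead to a conflict.

UNSATISFIABLE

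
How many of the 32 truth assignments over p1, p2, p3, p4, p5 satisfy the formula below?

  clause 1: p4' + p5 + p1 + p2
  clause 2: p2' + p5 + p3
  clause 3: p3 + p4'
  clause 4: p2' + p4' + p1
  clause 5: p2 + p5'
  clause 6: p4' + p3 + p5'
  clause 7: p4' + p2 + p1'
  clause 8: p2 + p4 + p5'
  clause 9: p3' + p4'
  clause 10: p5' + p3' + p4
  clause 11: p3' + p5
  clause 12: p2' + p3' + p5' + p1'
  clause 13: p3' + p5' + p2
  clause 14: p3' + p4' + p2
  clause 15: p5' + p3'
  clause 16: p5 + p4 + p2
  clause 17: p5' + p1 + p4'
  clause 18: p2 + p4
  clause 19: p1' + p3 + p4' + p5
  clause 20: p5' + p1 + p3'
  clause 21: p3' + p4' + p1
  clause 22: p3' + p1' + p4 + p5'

2

There are 2^5 = 32 truth assignments over (p1, p2, p3, p4, p5).
Split on p5. With p5 = 1, the clauses containing p5 are satisfied and p5' drops from the rest; 2 of the 2^4 = 16 assignments to the other variables satisfy what remains.
With p5 = 0, by the same count on the reduced clause set, 0 assignments work.
Total: 2 + 0 = 2.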